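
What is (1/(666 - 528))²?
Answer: 1/19044 ≈ 5.2510e-5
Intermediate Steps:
(1/(666 - 528))² = (1/138)² = 1/19044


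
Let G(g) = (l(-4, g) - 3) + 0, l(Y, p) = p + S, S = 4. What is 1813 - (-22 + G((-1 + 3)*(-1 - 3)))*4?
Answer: 1929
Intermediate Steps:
l(Y, p) = 4 + p (l(Y, p) = p + 4 = 4 + p)
G(g) = 1 + g (G(g) = ((4 + g) - 3) + 0 = (1 + g) + 0 = 1 + g)
1813 - (-22 + G((-1 + 3)*(-1 - 3)))*4 = 1813 - (-22 + (1 + (-1 + 3)*(-1 - 3)))*4 = 1813 - (-22 + (1 + 2*(-4)))*4 = 1813 - (-22 + (1 - 8))*4 = 1813 - (-22 - 7)*4 = 1813 - (-29)*4 = 1813 - 1*(-116) = 1813 + 116 = 1929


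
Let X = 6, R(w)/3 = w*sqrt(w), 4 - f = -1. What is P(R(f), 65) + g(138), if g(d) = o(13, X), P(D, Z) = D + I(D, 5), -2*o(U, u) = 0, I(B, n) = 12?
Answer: 12 + 15*sqrt(5) ≈ 45.541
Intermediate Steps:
f = 5 (f = 4 - 1*(-1) = 4 + 1 = 5)
R(w) = 3*w**(3/2) (R(w) = 3*(w*sqrt(w)) = 3*w**(3/2))
o(U, u) = 0 (o(U, u) = -1/2*0 = 0)
P(D, Z) = 12 + D (P(D, Z) = D + 12 = 12 + D)
g(d) = 0
P(R(f), 65) + g(138) = (12 + 3*5**(3/2)) + 0 = (12 + 3*(5*sqrt(5))) + 0 = (12 + 15*sqrt(5)) + 0 = 12 + 15*sqrt(5)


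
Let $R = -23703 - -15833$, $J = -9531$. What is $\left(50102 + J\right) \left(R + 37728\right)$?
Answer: $1211368918$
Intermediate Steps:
$R = -7870$ ($R = -23703 + 15833 = -7870$)
$\left(50102 + J\right) \left(R + 37728\right) = \left(50102 - 9531\right) \left(-7870 + 37728\right) = 40571 \cdot 29858 = 1211368918$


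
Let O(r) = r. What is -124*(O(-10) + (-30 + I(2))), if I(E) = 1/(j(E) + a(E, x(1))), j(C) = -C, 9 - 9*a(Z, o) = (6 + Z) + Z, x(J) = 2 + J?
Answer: 95356/19 ≈ 5018.7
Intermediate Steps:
a(Z, o) = ⅓ - 2*Z/9 (a(Z, o) = 1 - ((6 + Z) + Z)/9 = 1 - (6 + 2*Z)/9 = 1 + (-⅔ - 2*Z/9) = ⅓ - 2*Z/9)
I(E) = 1/(⅓ - 11*E/9) (I(E) = 1/(-E + (⅓ - 2*E/9)) = 1/(⅓ - 11*E/9))
-124*(O(-10) + (-30 + I(2))) = -124*(-10 + (-30 - 9/(-3 + 11*2))) = -124*(-10 + (-30 - 9/(-3 + 22))) = -124*(-10 + (-30 - 9/19)) = -124*(-10 - 579/19) = -124*(-769/19) = 95356/19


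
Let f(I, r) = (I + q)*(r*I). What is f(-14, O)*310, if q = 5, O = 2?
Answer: 78120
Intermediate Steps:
f(I, r) = I*r*(5 + I) (f(I, r) = (I + 5)*(r*I) = (5 + I)*(I*r) = I*r*(5 + I))
f(-14, O)*310 = -14*2*(5 - 14)*310 = -14*2*(-9)*310 = 252*310 = 78120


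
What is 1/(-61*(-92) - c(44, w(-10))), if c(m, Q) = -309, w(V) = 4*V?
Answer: 1/5921 ≈ 0.00016889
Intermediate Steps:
1/(-61*(-92) - c(44, w(-10))) = 1/(-61*(-92) - 1*(-309)) = 1/(5612 + 309) = 1/5921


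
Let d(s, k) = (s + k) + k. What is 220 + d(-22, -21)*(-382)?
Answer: 24668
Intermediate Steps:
d(s, k) = s + 2*k (d(s, k) = (k + s) + k = s + 2*k)
220 + d(-22, -21)*(-382) = 220 + (-22 + 2*(-21))*(-382) = 220 + (-22 - 42)*(-382) = 220 - 64*(-382) = 220 + 24448 = 24668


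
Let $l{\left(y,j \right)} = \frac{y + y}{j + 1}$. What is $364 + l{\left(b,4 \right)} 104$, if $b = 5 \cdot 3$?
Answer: $988$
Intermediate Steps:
$b = 15$
$l{\left(y,j \right)} = \frac{2 y}{1 + j}$
$364 + l{\left(b,4 \right)} 104 = 364 + 2 \cdot 15 \frac{1}{1 + 4} \cdot 104 = 364 + 2 \cdot 15 \cdot \frac{1}{5} \cdot 104 = 364 + 6 \cdot 104 = 364 + 624 = 988$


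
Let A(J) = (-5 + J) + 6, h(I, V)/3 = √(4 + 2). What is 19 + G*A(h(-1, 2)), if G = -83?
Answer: -64 - 249*√6 ≈ -673.92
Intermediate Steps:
h(I, V) = 3*√6 (h(I, V) = 3*√(4 + 2) = 3*√6)
A(J) = 1 + J
19 + G*A(h(-1, 2)) = 19 - 83*(1 + 3*√6) = 19 + (-83 - 249*√6) = -64 - 249*√6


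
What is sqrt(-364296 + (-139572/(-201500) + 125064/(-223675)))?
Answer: I*sqrt(2960051231945010916245)/90141025 ≈ 603.57*I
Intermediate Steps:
sqrt(-364296 + (-139572/(-201500) + 125064/(-223675))) = sqrt(-364296 + (-139572*(-1/201500) + 125064*(-1/223675))) = sqrt(-364296 + (34893/50375 - 125064/223675)) = sqrt(-364296 + 60183711/450705125) = sqrt(-164190014033289/450705125) = I*sqrt(2960051231945010916245)/90141025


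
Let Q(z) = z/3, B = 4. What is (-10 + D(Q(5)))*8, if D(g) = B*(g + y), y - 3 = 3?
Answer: 496/3 ≈ 165.33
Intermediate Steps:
y = 6 (y = 3 + 3 = 6)
Q(z) = z/3 (Q(z) = z*(⅓) = z/3)
D(g) = 24 + 4*g (D(g) = 4*(g + 6) = 4*(6 + g) = 24 + 4*g)
(-10 + D(Q(5)))*8 = (-10 + (24 + 4*((⅓)*5)))*8 = (-10 + (24 + 4*(5/3)))*8 = (-10 + (24 + 20/3))*8 = (-10 + 92/3)*8 = (62/3)*8 = 496/3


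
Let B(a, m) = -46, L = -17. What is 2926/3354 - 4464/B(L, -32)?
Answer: 3776713/38571 ≈ 97.916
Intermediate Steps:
2926/3354 - 4464/B(L, -32) = 2926/3354 - 4464/(-46) = 2926*(1/3354) - 4464*(-1/46) = 1463/1677 + 2232/23 = 3776713/38571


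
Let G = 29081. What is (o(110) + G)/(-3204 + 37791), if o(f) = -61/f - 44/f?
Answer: 639761/760914 ≈ 0.84078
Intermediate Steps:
o(f) = -105/f
(o(110) + G)/(-3204 + 37791) = (-105/110 + 29081)/(-3204 + 37791) = (-105*1/110 + 29081)/34587 = (-21/22 + 29081)*(1/34587) = (639761/22)*(1/34587) = 639761/760914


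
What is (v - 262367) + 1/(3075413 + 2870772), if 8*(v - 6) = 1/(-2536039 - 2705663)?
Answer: -65418413634045773129/249345038454960 ≈ -2.6236e+5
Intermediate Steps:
v = 251601695/41933616 (v = 6 + 1/(8*(-2536039 - 2705663)) = 6 + (⅛)/(-5241702) = 6 + (⅛)*(-1/5241702) = 6 - 1/41933616 = 251601695/41933616 ≈ 6.0000)
(v - 262367) + 1/(3075413 + 2870772) = (251601695/41933616 - 262367) + 1/(3075413 + 2870772) = -11001745427377/41933616 + 1/5946185 = -65418413634045773129/249345038454960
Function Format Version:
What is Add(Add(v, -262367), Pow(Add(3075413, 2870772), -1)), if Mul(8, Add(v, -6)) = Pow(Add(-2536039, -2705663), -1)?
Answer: Rational(-65418413634045773129, 249345038454960) ≈ -2.6236e+5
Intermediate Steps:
v = Rational(251601695, 41933616) (v = Add(6, Mul(Rational(1, 8), Pow(Add(-2536039, -2705663), -1))) = Add(6, Mul(Rational(1, 8), Pow(-5241702, -1))) = Add(6, Mul(Rational(1, 8), Rational(-1, 5241702))) = Add(6, Rational(-1, 41933616)) = Rational(251601695, 41933616) ≈ 6.0000)
Add(Add(v, -262367), Pow(Add(3075413, 2870772), -1)) = Add(Add(Rational(251601695, 41933616), -262367), Pow(Add(3075413, 2870772), -1)) = Add(Rational(-11001745427377, 41933616), Pow(5946185, -1)) = Add(Rational(-11001745427377, 41933616), Rational(1, 5946185)) = Rational(-65418413634045773129, 249345038454960)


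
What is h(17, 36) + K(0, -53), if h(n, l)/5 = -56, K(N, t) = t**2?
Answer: 2529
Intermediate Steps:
h(n, l) = -280 (h(n, l) = 5*(-56) = -280)
h(17, 36) + K(0, -53) = -280 + (-53)**2 = -280 + 2809 = 2529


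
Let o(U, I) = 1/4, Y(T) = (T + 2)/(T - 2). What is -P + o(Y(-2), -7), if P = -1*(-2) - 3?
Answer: 5/4 ≈ 1.2500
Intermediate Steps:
P = -1 (P = 2 - 3 = -1)
Y(T) = (2 + T)/(-2 + T)
o(U, I) = ¼
-P + o(Y(-2), -7) = -1*(-1) + ¼ = 1 + ¼ = 5/4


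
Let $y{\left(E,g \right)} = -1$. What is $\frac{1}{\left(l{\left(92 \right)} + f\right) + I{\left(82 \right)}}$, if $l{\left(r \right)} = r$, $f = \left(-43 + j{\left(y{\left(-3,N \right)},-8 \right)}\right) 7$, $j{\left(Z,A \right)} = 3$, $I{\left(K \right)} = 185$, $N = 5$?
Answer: $- \frac{1}{3} \approx -0.33333$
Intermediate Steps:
$f = -280$ ($f = \left(-43 + 3\right) 7 = \left(-40\right) 7 = -280$)
$\frac{1}{\left(l{\left(92 \right)} + f\right) + I{\left(82 \right)}} = \frac{1}{\left(92 - 280\right) + 185} = \frac{1}{-188 + 185} = \frac{1}{-3} = - \frac{1}{3}$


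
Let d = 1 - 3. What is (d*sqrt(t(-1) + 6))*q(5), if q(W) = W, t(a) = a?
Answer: -10*sqrt(5) ≈ -22.361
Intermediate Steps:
d = -2
(d*sqrt(t(-1) + 6))*q(5) = -2*sqrt(-1 + 6)*5 = -2*sqrt(5)*5 = -10*sqrt(5)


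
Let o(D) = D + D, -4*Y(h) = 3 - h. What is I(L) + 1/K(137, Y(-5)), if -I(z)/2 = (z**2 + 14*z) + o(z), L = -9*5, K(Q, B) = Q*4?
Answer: -1430279/548 ≈ -2610.0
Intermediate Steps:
Y(h) = -3/4 + h/4 (Y(h) = -(3 - h)/4 = -3/4 + h/4)
o(D) = 2*D
K(Q, B) = 4*Q
L = -45
I(z) = -32*z - 2*z**2 (I(z) = -2*((z**2 + 14*z) + 2*z) = -2*(z**2 + 16*z) = -32*z - 2*z**2)
I(L) + 1/K(137, Y(-5)) = 2*(-45)*(-16 - 1*(-45)) + 1/(4*137) = 2*(-45)*(-16 + 45) + 1/548 = 2*(-45)*29 + 1/548 = -2610 + 1/548 = -1430279/548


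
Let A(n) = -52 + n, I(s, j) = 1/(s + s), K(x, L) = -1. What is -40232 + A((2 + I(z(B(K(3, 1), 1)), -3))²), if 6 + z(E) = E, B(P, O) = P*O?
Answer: -7894935/196 ≈ -40280.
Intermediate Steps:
B(P, O) = O*P
z(E) = -6 + E
I(s, j) = 1/(2*s)
-40232 + A((2 + I(z(B(K(3, 1), 1)), -3))²) = -40232 + (-52 + (2 + 1/(2*(-6 + 1*(-1))))²) = -40232 + (-52 + (2 + 1/(2*(-6 - 1)))²) = -40232 + (-52 + (2 + (½)/(-7))²) = -40232 + (-52 + (2 + (½)*(-⅐))²) = -40232 + (-52 + (2 - 1/14)²) = -40232 + (-52 + (27/14)²) = -40232 + (-52 + 729/196) = -40232 - 9463/196 = -7894935/196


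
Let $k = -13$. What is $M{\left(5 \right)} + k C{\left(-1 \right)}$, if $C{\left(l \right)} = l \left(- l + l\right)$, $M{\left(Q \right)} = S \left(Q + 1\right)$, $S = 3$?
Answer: $18$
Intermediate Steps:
$M{\left(Q \right)} = 3 + 3 Q$ ($M{\left(Q \right)} = 3 \left(Q + 1\right) = 3 \left(1 + Q\right) = 3 + 3 Q$)
$C{\left(l \right)} = 0$ ($C{\left(l \right)} = l 0 = 0$)
$M{\left(5 \right)} + k C{\left(-1 \right)} = \left(3 + 3 \cdot 5\right) - 0 = \left(3 + 15\right) + 0 = 18 + 0 = 18$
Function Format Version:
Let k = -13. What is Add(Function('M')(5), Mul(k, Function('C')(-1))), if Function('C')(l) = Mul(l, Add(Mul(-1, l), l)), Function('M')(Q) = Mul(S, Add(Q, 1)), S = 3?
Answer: 18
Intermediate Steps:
Function('M')(Q) = Add(3, Mul(3, Q)) (Function('M')(Q) = Mul(3, Add(Q, 1)) = Mul(3, Add(1, Q)) = Add(3, Mul(3, Q)))
Function('C')(l) = 0 (Function('C')(l) = Mul(l, 0) = 0)
Add(Function('M')(5), Mul(k, Function('C')(-1))) = Add(Add(3, Mul(3, 5)), Mul(-13, 0)) = Add(Add(3, 15), 0) = Add(18, 0) = 18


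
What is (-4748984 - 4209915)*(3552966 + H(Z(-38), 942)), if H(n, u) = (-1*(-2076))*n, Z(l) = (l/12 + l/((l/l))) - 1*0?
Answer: -31065018118096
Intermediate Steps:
Z(l) = 13*l/12 (Z(l) = (l*(1/12) + l/1) + 0 = (l/12 + l*1) + 0 = (l/12 + l) + 0 = 13*l/12 + 0 = 13*l/12)
H(n, u) = 2076*n
(-4748984 - 4209915)*(3552966 + H(Z(-38), 942)) = (-4748984 - 4209915)*(3552966 + 2076*((13/12)*(-38))) = -8958899*(3552966 + 2076*(-247/6)) = -8958899*(3552966 - 85462) = -8958899*3467504 = -31065018118096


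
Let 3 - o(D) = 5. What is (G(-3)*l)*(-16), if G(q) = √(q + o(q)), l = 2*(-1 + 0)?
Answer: 32*I*√5 ≈ 71.554*I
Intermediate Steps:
o(D) = -2 (o(D) = 3 - 1*5 = 3 - 5 = -2)
l = -2 (l = 2*(-1) = -2)
G(q) = √(-2 + q) (G(q) = √(q - 2) = √(-2 + q))
(G(-3)*l)*(-16) = (√(-2 - 3)*(-2))*(-16) = (√(-5)*(-2))*(-16) = ((I*√5)*(-2))*(-16) = -2*I*√5*(-16) = 32*I*√5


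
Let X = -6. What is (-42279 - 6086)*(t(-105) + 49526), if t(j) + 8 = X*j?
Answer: -2425408020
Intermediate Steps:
t(j) = -8 - 6*j
(-42279 - 6086)*(t(-105) + 49526) = (-42279 - 6086)*((-8 - 6*(-105)) + 49526) = -48365*((-8 + 630) + 49526) = -48365*(622 + 49526) = -48365*50148 = -2425408020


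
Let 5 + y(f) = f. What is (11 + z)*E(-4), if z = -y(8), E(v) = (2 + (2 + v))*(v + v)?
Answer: 0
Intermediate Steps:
y(f) = -5 + f
E(v) = 2*v*(4 + v) (E(v) = (4 + v)*(2*v) = 2*v*(4 + v))
z = -3 (z = -(-5 + 8) = -1*3 = -3)
(11 + z)*E(-4) = (11 - 3)*(2*(-4)*(4 - 4)) = 8*(2*(-4)*0) = 8*0 = 0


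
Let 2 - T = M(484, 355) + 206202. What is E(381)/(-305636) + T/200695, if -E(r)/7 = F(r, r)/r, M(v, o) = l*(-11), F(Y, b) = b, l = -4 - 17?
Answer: -63091340251/61339617020 ≈ -1.0286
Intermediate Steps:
l = -21
M(v, o) = 231 (M(v, o) = -21*(-11) = 231)
T = -206431 (T = 2 - (231 + 206202) = 2 - 1*206433 = 2 - 206433 = -206431)
E(r) = -7 (E(r) = -7*r/r = -7*1 = -7)
E(381)/(-305636) + T/200695 = -7/(-305636) - 206431/200695 = -7*(-1/305636) - 206431*1/200695 = 7/305636 - 206431/200695 = -63091340251/61339617020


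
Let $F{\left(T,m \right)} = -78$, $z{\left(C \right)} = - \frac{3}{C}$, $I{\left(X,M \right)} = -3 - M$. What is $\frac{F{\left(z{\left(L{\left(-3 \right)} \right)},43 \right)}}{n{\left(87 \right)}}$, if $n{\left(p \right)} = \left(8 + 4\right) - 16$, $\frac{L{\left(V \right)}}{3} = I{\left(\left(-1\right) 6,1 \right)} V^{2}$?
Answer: $\frac{39}{2} \approx 19.5$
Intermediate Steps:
$L{\left(V \right)} = - 12 V^{2}$ ($L{\left(V \right)} = 3 \left(-3 - 1\right) V^{2} = 3 \left(- 4 V^{2}\right) = - 12 V^{2}$)
$n{\left(p \right)} = -4$ ($n{\left(p \right)} = 12 - 16 = -4$)
$\frac{F{\left(z{\left(L{\left(-3 \right)} \right)},43 \right)}}{n{\left(87 \right)}} = - \frac{78}{-4} = \left(-78\right) \left(- \frac{1}{4}\right) = \frac{39}{2}$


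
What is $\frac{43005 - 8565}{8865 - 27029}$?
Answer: $- \frac{8610}{4541} \approx -1.8961$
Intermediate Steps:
$\frac{43005 - 8565}{8865 - 27029} = \frac{34440}{-18164} = 34440 \left(- \frac{1}{18164}\right) = - \frac{8610}{4541}$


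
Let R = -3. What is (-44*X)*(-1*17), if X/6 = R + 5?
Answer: 8976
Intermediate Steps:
X = 12 (X = 6*(-3 + 5) = 6*2 = 12)
(-44*X)*(-1*17) = (-44*12)*(-1*17) = -528*(-17) = 8976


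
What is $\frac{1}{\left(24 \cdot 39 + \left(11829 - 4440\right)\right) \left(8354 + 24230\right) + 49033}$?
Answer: $\frac{1}{271310833} \approx 3.6858 \cdot 10^{-9}$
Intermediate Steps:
$\frac{1}{\left(24 \cdot 39 + \left(11829 - 4440\right)\right) \left(8354 + 24230\right) + 49033} = \frac{1}{\left(936 + 7389\right) 32584 + 49033} = \frac{1}{8325 \cdot 32584 + 49033} = \frac{1}{271261800 + 49033} = \frac{1}{271310833}$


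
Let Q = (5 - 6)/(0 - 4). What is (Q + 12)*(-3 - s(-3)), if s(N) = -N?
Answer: -147/2 ≈ -73.500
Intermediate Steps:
Q = 1/4 (Q = -1/(-4) = -1*(-1/4) = 1/4 ≈ 0.25000)
(Q + 12)*(-3 - s(-3)) = (1/4 + 12)*(-3 - (-1)*(-3)) = 49*(-3 - 1*3)/4 = 49*(-3 - 3)/4 = (49/4)*(-6) = -147/2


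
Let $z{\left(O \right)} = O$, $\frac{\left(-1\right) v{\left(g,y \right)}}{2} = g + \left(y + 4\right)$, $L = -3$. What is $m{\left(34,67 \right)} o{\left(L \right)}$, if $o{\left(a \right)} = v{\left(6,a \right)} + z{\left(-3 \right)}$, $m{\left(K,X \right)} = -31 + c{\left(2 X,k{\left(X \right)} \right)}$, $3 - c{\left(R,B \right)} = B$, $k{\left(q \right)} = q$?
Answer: $1615$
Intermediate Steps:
$c{\left(R,B \right)} = 3 - B$
$v{\left(g,y \right)} = -8 - 2 g - 2 y$ ($v{\left(g,y \right)} = - 2 \left(g + \left(y + 4\right)\right) = - 2 \left(g + \left(4 + y\right)\right) = - 2 \left(4 + g + y\right) = -8 - 2 g - 2 y$)
$m{\left(K,X \right)} = -28 - X$ ($m{\left(K,X \right)} = -31 - \left(-3 + X\right) = -28 - X$)
$o{\left(a \right)} = -23 - 2 a$ ($o{\left(a \right)} = \left(-8 - 12 - 2 a\right) - 3 = \left(-20 - 2 a\right) - 3 = -23 - 2 a$)
$m{\left(34,67 \right)} o{\left(L \right)} = \left(-28 - 67\right) \left(-23 - -6\right) = \left(-28 - 67\right) \left(-23 + 6\right) = \left(-95\right) \left(-17\right) = 1615$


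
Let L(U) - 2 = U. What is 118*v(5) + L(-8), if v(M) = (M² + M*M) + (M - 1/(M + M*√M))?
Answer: 64899/10 - 59*√5/10 ≈ 6476.7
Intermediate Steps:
L(U) = 2 + U
v(M) = M - 1/(M + M^(3/2)) + 2*M² (v(M) = (M² + M²) + (M - 1/(M + M^(3/2))) = 2*M² + (M - 1/(M + M^(3/2))) = M - 1/(M + M^(3/2)) + 2*M²)
118*v(5) + L(-8) = 118*((-1 + 5² + 5^(5/2) + 2*5³ + 2*5^(7/2))/(5 + 5^(3/2))) + (2 - 8) = 118*((-1 + 25 + 25*√5 + 2*125 + 2*(125*√5))/(5 + 5*√5)) - 6 = 118*((-1 + 25 + 25*√5 + 250 + 250*√5)/(5 + 5*√5)) - 6 = 118*((274 + 275*√5)/(5 + 5*√5)) - 6 = 118*(274 + 275*√5)/(5 + 5*√5) - 6 = -6 + 118*(274 + 275*√5)/(5 + 5*√5)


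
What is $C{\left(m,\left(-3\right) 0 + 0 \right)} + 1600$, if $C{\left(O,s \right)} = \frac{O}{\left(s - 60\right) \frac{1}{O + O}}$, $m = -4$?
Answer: $\frac{23992}{15} \approx 1599.5$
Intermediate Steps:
$C{\left(O,s \right)} = \frac{2 O^{2}}{-60 + s}$ ($C{\left(O,s \right)} = \frac{O}{\left(-60 + s\right) \frac{1}{2 O}} = \frac{O}{\frac{1}{2} \frac{1}{O} \left(-60 + s\right)} = O \frac{2 O}{-60 + s} = \frac{2 O^{2}}{-60 + s}$)
$C{\left(m,\left(-3\right) 0 + 0 \right)} + 1600 = \frac{2 \left(-4\right)^{2}}{-60 + \left(\left(-3\right) 0 + 0\right)} + 1600 = 2 \cdot 16 \frac{1}{-60 + \left(0 + 0\right)} + 1600 = 2 \cdot 16 \frac{1}{-60 + 0} + 1600 = 2 \cdot 16 \frac{1}{-60} + 1600 = 2 \cdot 16 \left(- \frac{1}{60}\right) + 1600 = - \frac{8}{15} + 1600 = \frac{23992}{15}$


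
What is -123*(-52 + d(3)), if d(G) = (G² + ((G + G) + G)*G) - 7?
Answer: 2829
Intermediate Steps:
d(G) = -7 + 4*G² (d(G) = (G² + (2*G + G)*G) - 7 = (G² + (3*G)*G) - 7 = (G² + 3*G²) - 7 = 4*G² - 7 = -7 + 4*G²)
-123*(-52 + d(3)) = -123*(-52 + (-7 + 4*3²)) = -123*(-52 + (-7 + 4*9)) = -123*(-52 + (-7 + 36)) = -123*(-52 + 29) = -123*(-23) = 2829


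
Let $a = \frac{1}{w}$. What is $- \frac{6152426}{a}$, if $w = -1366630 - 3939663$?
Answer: $32646575016818$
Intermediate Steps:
$w = -5306293$
$a = - \frac{1}{5306293}$ ($a = \frac{1}{-5306293} = - \frac{1}{5306293} \approx -1.8846 \cdot 10^{-7}$)
$- \frac{6152426}{a} = - \frac{6152426}{- \frac{1}{5306293}} = \left(-6152426\right) \left(-5306293\right) = 32646575016818$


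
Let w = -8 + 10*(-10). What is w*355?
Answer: -38340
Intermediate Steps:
w = -108 (w = -8 - 100 = -108)
w*355 = -108*355 = -38340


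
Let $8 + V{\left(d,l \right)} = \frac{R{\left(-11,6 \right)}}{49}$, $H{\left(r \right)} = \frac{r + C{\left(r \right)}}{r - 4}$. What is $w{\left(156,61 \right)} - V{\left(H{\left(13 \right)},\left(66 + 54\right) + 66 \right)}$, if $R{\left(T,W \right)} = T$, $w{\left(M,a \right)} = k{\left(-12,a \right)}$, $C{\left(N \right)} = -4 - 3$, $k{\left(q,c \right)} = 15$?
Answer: $\frac{1138}{49} \approx 23.224$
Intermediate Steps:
$C{\left(N \right)} = -7$ ($C{\left(N \right)} = -4 - 3 = -7$)
$w{\left(M,a \right)} = 15$
$H{\left(r \right)} = \frac{-7 + r}{-4 + r}$ ($H{\left(r \right)} = \frac{r - 7}{r - 4} = \frac{-7 + r}{-4 + r}$)
$V{\left(d,l \right)} = - \frac{403}{49}$ ($V{\left(d,l \right)} = -8 - \frac{11}{49} = - \frac{403}{49}$)
$w{\left(156,61 \right)} - V{\left(H{\left(13 \right)},\left(66 + 54\right) + 66 \right)} = 15 - - \frac{403}{49} = 15 + \frac{403}{49} = \frac{1138}{49}$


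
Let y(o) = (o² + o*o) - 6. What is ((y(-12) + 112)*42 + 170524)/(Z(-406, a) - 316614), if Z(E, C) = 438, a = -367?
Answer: -11692/19761 ≈ -0.59167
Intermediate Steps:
y(o) = -6 + 2*o² (y(o) = (o² + o²) - 6 = 2*o² - 6 = -6 + 2*o²)
((y(-12) + 112)*42 + 170524)/(Z(-406, a) - 316614) = (((-6 + 2*(-12)²) + 112)*42 + 170524)/(438 - 316614) = (((-6 + 2*144) + 112)*42 + 170524)/(-316176) = (((-6 + 288) + 112)*42 + 170524)*(-1/316176) = ((282 + 112)*42 + 170524)*(-1/316176) = (394*42 + 170524)*(-1/316176) = (16548 + 170524)*(-1/316176) = 187072*(-1/316176) = -11692/19761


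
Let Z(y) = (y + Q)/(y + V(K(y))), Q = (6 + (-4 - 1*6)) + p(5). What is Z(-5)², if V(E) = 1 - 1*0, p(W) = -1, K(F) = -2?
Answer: 25/4 ≈ 6.2500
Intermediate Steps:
V(E) = 1 (V(E) = 1 + 0 = 1)
Q = -5 (Q = (6 + (-4 - 1*6)) - 1 = (6 + (-4 - 6)) - 1 = (6 - 10) - 1 = -4 - 1 = -5)
Z(y) = (-5 + y)/(1 + y) (Z(y) = (y - 5)/(y + 1) = (-5 + y)/(1 + y))
Z(-5)² = ((-5 - 5)/(1 - 5))² = (-10/(-4))² = (-¼*(-10))² = (5/2)² = 25/4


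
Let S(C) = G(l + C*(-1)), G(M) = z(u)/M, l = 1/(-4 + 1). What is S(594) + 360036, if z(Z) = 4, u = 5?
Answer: 641944176/1783 ≈ 3.6004e+5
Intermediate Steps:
l = -1/3 (l = 1/(-3) = -1/3 ≈ -0.33333)
G(M) = 4/M
S(C) = 4/(-1/3 - C) (S(C) = 4/(-1/3 + C*(-1)) = 4/(-1/3 - C))
S(594) + 360036 = -12/(1 + 3*594) + 360036 = -12/(1 + 1782) + 360036 = -12/1783 + 360036 = 641944176/1783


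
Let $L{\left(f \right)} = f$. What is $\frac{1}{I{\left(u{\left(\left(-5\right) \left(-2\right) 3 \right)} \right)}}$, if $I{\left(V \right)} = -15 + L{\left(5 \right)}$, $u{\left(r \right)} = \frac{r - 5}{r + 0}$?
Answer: $- \frac{1}{10} \approx -0.1$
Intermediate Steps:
$u{\left(r \right)} = \frac{-5 + r}{r}$
$I{\left(V \right)} = -10$ ($I{\left(V \right)} = -15 + 5 = -10$)
$\frac{1}{I{\left(u{\left(\left(-5\right) \left(-2\right) 3 \right)} \right)}} = \frac{1}{-10} = - \frac{1}{10}$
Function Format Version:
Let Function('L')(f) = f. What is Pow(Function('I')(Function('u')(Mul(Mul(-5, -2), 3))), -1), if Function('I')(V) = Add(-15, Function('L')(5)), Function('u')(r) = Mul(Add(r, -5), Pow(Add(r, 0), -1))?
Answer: Rational(-1, 10) ≈ -0.10000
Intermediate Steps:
Function('u')(r) = Mul(Pow(r, -1), Add(-5, r)) (Function('u')(r) = Mul(Add(-5, r), Pow(r, -1)) = Mul(Pow(r, -1), Add(-5, r)))
Function('I')(V) = -10 (Function('I')(V) = Add(-15, 5) = -10)
Pow(Function('I')(Function('u')(Mul(Mul(-5, -2), 3))), -1) = Pow(-10, -1) = Rational(-1, 10)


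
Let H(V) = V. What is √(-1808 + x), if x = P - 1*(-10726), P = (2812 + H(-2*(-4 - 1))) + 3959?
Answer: √15699 ≈ 125.30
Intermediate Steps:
P = 6781 (P = (2812 - 2*(-4 - 1)) + 3959 = (2812 - 2*(-5)) + 3959 = (2812 + 10) + 3959 = 2822 + 3959 = 6781)
x = 17507 (x = 6781 - 1*(-10726) = 6781 + 10726 = 17507)
√(-1808 + x) = √(-1808 + 17507) = √15699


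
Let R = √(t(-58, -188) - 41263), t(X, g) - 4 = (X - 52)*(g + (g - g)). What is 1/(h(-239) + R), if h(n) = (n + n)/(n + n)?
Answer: 1/20580 - I*√20579/20580 ≈ 4.8591e-5 - 0.0069705*I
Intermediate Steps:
h(n) = 1 (h(n) = (2*n)/((2*n)) = (2*n)*(1/(2*n)) = 1)
t(X, g) = 4 + g*(-52 + X) (t(X, g) = 4 + (X - 52)*(g + (g - g)) = 4 + (-52 + X)*(g + 0) = 4 + (-52 + X)*g = 4 + g*(-52 + X))
R = I*√20579 (R = √((4 - 52*(-188) - 58*(-188)) - 41263) = √((4 + 9776 + 10904) - 41263) = √(20684 - 41263) = √(-20579) = I*√20579 ≈ 143.45*I)
1/(h(-239) + R) = 1/(1 + I*√20579)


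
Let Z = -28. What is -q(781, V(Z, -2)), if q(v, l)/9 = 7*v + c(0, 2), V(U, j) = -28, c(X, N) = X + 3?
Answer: -49230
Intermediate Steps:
c(X, N) = 3 + X
q(v, l) = 27 + 63*v (q(v, l) = 9*(7*v + (3 + 0)) = 9*(7*v + 3) = 9*(3 + 7*v) = 27 + 63*v)
-q(781, V(Z, -2)) = -(27 + 63*781) = -(27 + 49203) = -1*49230 = -49230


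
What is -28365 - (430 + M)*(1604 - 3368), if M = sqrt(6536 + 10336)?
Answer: 730155 + 3528*sqrt(4218) ≈ 9.5929e+5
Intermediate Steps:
M = 2*sqrt(4218) (M = sqrt(16872) = 2*sqrt(4218) ≈ 129.89)
-28365 - (430 + M)*(1604 - 3368) = -28365 - (430 + 2*sqrt(4218))*(1604 - 3368) = -28365 - (430 + 2*sqrt(4218))*(-1764) = -28365 - (-758520 - 3528*sqrt(4218)) = -28365 + (758520 + 3528*sqrt(4218)) = 730155 + 3528*sqrt(4218)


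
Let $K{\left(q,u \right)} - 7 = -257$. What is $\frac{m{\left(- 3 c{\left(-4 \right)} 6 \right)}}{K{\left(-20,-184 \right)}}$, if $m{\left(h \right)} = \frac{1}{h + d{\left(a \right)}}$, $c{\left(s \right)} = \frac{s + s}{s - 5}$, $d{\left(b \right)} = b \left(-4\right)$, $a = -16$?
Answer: $- \frac{1}{12000} \approx -8.3333 \cdot 10^{-5}$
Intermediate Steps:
$K{\left(q,u \right)} = -250$ ($K{\left(q,u \right)} = 7 - 257 = -250$)
$d{\left(b \right)} = - 4 b$
$c{\left(s \right)} = \frac{2 s}{-5 + s}$
$m{\left(h \right)} = \frac{1}{64 + h}$ ($m{\left(h \right)} = \frac{1}{h - -64} = \frac{1}{h + 64} = \frac{1}{64 + h}$)
$\frac{m{\left(- 3 c{\left(-4 \right)} 6 \right)}}{K{\left(-20,-184 \right)}} = \frac{1}{\left(64 + - 3 \cdot 2 \left(-4\right) \frac{1}{-5 - 4} \cdot 6\right) \left(-250\right)} = \frac{1}{64 + - 3 \cdot 2 \left(-4\right) \frac{1}{-9} \cdot 6} \left(- \frac{1}{250}\right) = \frac{1}{64 + - 3 \cdot 2 \left(-4\right) \left(- \frac{1}{9}\right) 6} \left(- \frac{1}{250}\right) = \frac{1}{64 + \left(-3\right) \frac{8}{9} \cdot 6} \left(- \frac{1}{250}\right) = \frac{1}{64 - 16} \left(- \frac{1}{250}\right) = \frac{1}{48} \left(- \frac{1}{250}\right) = - \frac{1}{12000}$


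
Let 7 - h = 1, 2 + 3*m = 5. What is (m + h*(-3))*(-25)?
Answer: 425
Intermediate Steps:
m = 1 (m = -⅔ + (⅓)*5 = -⅔ + 5/3 = 1)
h = 6 (h = 7 - 1*1 = 7 - 1 = 6)
(m + h*(-3))*(-25) = (1 + 6*(-3))*(-25) = (1 - 18)*(-25) = -17*(-25) = 425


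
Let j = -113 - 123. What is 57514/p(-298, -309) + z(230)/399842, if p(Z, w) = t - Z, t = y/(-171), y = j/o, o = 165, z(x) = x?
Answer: 162212135555950/840498471913 ≈ 193.00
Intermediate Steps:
j = -236
y = -236/165 ≈ -1.4303
t = 236/28215 (t = -236/165/(-171) = -236/165*(-1/171) = 236/28215 ≈ 0.0083643)
p(Z, w) = 236/28215 - Z
57514/p(-298, -309) + z(230)/399842 = 57514/(236/28215 - 1*(-298)) + 230/399842 = 57514/(236/28215 + 298) + 230*(1/399842) = 57514/(8408306/28215) + 115/199921 = 57514*(28215/8408306) + 115/199921 = 811378755/4204153 + 115/199921 = 162212135555950/840498471913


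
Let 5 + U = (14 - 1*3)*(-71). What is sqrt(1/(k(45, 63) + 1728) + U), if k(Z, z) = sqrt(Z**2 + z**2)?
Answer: sqrt(-1358207 - 7074*sqrt(74))/(3*sqrt(192 + sqrt(74))) ≈ 28.036*I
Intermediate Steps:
U = -786 (U = -5 + (14 - 1*3)*(-71) = -5 + (14 - 3)*(-71) = -5 + 11*(-71) = -5 - 781 = -786)
sqrt(1/(k(45, 63) + 1728) + U) = sqrt(1/(sqrt(45**2 + 63**2) + 1728) - 786) = sqrt(1/(sqrt(2025 + 3969) + 1728) - 786) = sqrt(1/(sqrt(5994) + 1728) - 786) = sqrt(1/(9*sqrt(74) + 1728) - 786) = sqrt(1/(1728 + 9*sqrt(74)) - 786) = sqrt(-786 + 1/(1728 + 9*sqrt(74)))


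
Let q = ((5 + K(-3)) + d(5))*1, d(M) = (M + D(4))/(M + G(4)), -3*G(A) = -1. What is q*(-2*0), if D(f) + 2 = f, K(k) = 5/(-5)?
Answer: 0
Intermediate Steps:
K(k) = -1 (K(k) = 5*(-1/5) = -1)
G(A) = 1/3 (G(A) = -1/3*(-1) = 1/3)
D(f) = -2 + f
d(M) = (2 + M)/(1/3 + M) (d(M) = (M + (-2 + 4))/(M + 1/3) = (M + 2)/(1/3 + M) = (2 + M)/(1/3 + M))
q = 85/16 (q = ((5 - 1) + 3*(2 + 5)/(1 + 3*5))*1 = (4 + 3*7/(1 + 15))*1 = (4 + 3*7/16)*1 = (4 + 3*(1/16)*7)*1 = (4 + 21/16)*1 = (85/16)*1 = 85/16 ≈ 5.3125)
q*(-2*0) = 85*(-2*0)/16 = (85/16)*0 = 0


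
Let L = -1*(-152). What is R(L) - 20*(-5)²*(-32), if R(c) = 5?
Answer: 16005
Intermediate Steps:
L = 152
R(L) - 20*(-5)²*(-32) = 5 - 20*(-5)²*(-32) = 5 - 20*25*(-32) = 5 - 500*(-32) = 5 - 1*(-16000) = 5 + 16000 = 16005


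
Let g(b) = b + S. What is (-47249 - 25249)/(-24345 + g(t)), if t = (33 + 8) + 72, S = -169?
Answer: 72498/24401 ≈ 2.9711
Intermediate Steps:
t = 113 (t = 41 + 72 = 113)
g(b) = -169 + b (g(b) = b - 169 = -169 + b)
(-47249 - 25249)/(-24345 + g(t)) = (-47249 - 25249)/(-24345 + (-169 + 113)) = -72498/(-24345 - 56) = -72498/(-24401) = -72498*(-1/24401) = 72498/24401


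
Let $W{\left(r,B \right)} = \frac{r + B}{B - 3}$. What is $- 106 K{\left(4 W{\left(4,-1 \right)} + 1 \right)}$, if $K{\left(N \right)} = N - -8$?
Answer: $-636$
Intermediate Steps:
$W{\left(r,B \right)} = \frac{B + r}{-3 + B}$
$K{\left(N \right)} = 8 + N$ ($K{\left(N \right)} = N + 8 = 8 + N$)
$- 106 K{\left(4 W{\left(4,-1 \right)} + 1 \right)} = - 106 \left(8 + \left(4 \frac{-1 + 4}{-3 - 1} + 1\right)\right) = - 106 \left(8 + \left(4 \frac{1}{-4} \cdot 3 + 1\right)\right) = - 106 \left(8 + \left(4 \left(\left(- \frac{1}{4}\right) 3\right) + 1\right)\right) = - 106 \left(8 + \left(4 \left(- \frac{3}{4}\right) + 1\right)\right) = - 106 \left(8 + \left(-3 + 1\right)\right) = - 106 \left(8 - 2\right) = \left(-106\right) 6 = -636$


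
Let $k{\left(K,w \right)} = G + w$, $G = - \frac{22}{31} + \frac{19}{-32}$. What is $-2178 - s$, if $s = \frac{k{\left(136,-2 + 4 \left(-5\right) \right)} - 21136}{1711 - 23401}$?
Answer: $- \frac{46883883469}{21516480} \approx -2179.0$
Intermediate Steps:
$G = - \frac{1293}{992}$ ($G = \left(-22\right) \frac{1}{31} + 19 \left(- \frac{1}{32}\right) = - \frac{22}{31} - \frac{19}{32} = - \frac{1293}{992} \approx -1.3034$)
$k{\left(K,w \right)} = - \frac{1293}{992} + w$
$s = \frac{20990029}{21516480}$ ($s = \frac{\left(- \frac{1293}{992} + \left(-2 + 4 \left(-5\right)\right)\right) - 21136}{1711 - 23401} = \frac{\left(- \frac{1293}{992} - 22\right) - 21136}{-21690} = \left(\left(- \frac{1293}{992} - 22\right) - 21136\right) \left(- \frac{1}{21690}\right) = \left(- \frac{23117}{992} - 21136\right) \left(- \frac{1}{21690}\right) = \left(- \frac{20990029}{992}\right) \left(- \frac{1}{21690}\right) = \frac{20990029}{21516480} \approx 0.97553$)
$-2178 - s = -2178 - \frac{20990029}{21516480} = - \frac{46883883469}{21516480}$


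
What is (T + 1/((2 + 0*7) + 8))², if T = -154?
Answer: 2368521/100 ≈ 23685.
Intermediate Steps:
(T + 1/((2 + 0*7) + 8))² = (-154 + 1/((2 + 0*7) + 8))² = (-154 + 1/((2 + 0) + 8))² = (-154 + 1/(2 + 8))² = (-154 + 1/10)² = (-154 + ⅒)² = (-1539/10)² = 2368521/100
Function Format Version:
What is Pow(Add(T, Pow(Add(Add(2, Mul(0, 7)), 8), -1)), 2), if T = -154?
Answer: Rational(2368521, 100) ≈ 23685.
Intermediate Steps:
Pow(Add(T, Pow(Add(Add(2, Mul(0, 7)), 8), -1)), 2) = Pow(Add(-154, Pow(Add(Add(2, Mul(0, 7)), 8), -1)), 2) = Pow(Add(-154, Pow(Add(Add(2, 0), 8), -1)), 2) = Pow(Add(-154, Pow(Add(2, 8), -1)), 2) = Pow(Add(-154, Pow(10, -1)), 2) = Pow(Add(-154, Rational(1, 10)), 2) = Pow(Rational(-1539, 10), 2) = Rational(2368521, 100)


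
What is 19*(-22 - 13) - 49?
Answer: -714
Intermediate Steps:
19*(-22 - 13) - 49 = 19*(-35) - 49 = -665 - 49 = -714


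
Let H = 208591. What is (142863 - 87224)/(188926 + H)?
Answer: 55639/397517 ≈ 0.13997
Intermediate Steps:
(142863 - 87224)/(188926 + H) = (142863 - 87224)/(188926 + 208591) = 55639/397517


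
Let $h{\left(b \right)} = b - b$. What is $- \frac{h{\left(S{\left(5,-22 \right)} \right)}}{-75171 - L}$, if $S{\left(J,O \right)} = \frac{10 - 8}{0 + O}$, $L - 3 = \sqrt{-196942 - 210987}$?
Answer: $0$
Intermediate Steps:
$L = 3 + i \sqrt{407929}$ ($L = 3 + \sqrt{-196942 - 210987} = 3 + \sqrt{-407929} = 3 + i \sqrt{407929} \approx 3.0 + 638.69 i$)
$S{\left(J,O \right)} = \frac{2}{O}$
$h{\left(b \right)} = 0$
$- \frac{h{\left(S{\left(5,-22 \right)} \right)}}{-75171 - L} = - \frac{0}{-75171 - \left(3 + i \sqrt{407929}\right)} = - \frac{0}{-75174 - i \sqrt{407929}} = \left(-1\right) 0 = 0$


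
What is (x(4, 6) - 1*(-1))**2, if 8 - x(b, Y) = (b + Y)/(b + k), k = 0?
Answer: 169/4 ≈ 42.250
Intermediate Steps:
x(b, Y) = 8 - (Y + b)/b (x(b, Y) = 8 - (b + Y)/(b + 0) = 8 - (Y + b)/b)
(x(4, 6) - 1*(-1))**2 = ((7 - 1*6/4) - 1*(-1))**2 = ((7 - 1*6*1/4) + 1)**2 = ((7 - 3/2) + 1)**2 = (11/2 + 1)**2 = (13/2)**2 = 169/4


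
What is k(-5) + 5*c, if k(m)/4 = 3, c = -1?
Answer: 7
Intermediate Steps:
k(m) = 12 (k(m) = 4*3 = 12)
k(-5) + 5*c = 12 + 5*(-1) = 12 - 5 = 7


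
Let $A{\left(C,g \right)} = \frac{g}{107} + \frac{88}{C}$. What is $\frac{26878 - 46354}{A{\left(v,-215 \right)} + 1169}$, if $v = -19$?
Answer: $- \frac{1099853}{65641} \approx -16.756$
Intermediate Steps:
$A{\left(C,g \right)} = \frac{88}{C} + \frac{g}{107}$ ($A{\left(C,g \right)} = g \frac{1}{107} + \frac{88}{C} = \frac{g}{107} + \frac{88}{C} = \frac{88}{C} + \frac{g}{107}$)
$\frac{26878 - 46354}{A{\left(v,-215 \right)} + 1169} = \frac{26878 - 46354}{\left(\frac{88}{-19} + \frac{1}{107} \left(-215\right)\right) + 1169} = - \frac{19476}{\left(88 \left(- \frac{1}{19}\right) - \frac{215}{107}\right) + 1169} = - \frac{19476}{\left(- \frac{88}{19} - \frac{215}{107}\right) + 1169} = - \frac{19476}{- \frac{13501}{2033} + 1169} = - \frac{19476}{\frac{2363076}{2033}} = \left(-19476\right) \frac{2033}{2363076} = - \frac{1099853}{65641}$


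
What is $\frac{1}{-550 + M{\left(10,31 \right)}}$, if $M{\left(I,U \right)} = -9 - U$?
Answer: $- \frac{1}{590} \approx -0.0016949$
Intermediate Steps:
$\frac{1}{-550 + M{\left(10,31 \right)}} = \frac{1}{-550 - 40} = \frac{1}{-590} = - \frac{1}{590}$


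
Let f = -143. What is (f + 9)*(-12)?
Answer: 1608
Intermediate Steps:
(f + 9)*(-12) = (-143 + 9)*(-12) = -134*(-12) = 1608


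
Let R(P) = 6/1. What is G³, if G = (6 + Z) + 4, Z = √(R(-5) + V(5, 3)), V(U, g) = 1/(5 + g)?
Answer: 4735/4 + 17143*√2/32 ≈ 1941.4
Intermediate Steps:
R(P) = 6 (R(P) = 6*1 = 6)
Z = 7*√2/4 (Z = √(6 + 1/(5 + 3)) = √(6 + 1/8) = √(6 + ⅛) = √(49/8) = 7*√2/4 ≈ 2.4749)
G = 10 + 7*√2/4 (G = (6 + 7*√2/4) + 4 = 10 + 7*√2/4 ≈ 12.475)
G³ = (10 + 7*√2/4)³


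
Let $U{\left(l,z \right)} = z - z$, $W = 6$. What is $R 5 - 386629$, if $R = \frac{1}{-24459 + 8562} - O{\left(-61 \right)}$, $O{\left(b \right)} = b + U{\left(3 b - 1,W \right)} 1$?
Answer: $- \frac{6141392633}{15897} \approx -3.8632 \cdot 10^{5}$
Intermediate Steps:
$U{\left(l,z \right)} = 0$
$O{\left(b \right)} = b$ ($O{\left(b \right)} = b + 0 \cdot 1 = b + 0 = b$)
$R = \frac{969716}{15897}$ ($R = \frac{1}{-24459 + 8562} - -61 = \frac{1}{-15897} + 61 = - \frac{1}{15897} + 61 = \frac{969716}{15897} \approx 61.0$)
$R 5 - 386629 = \frac{969716}{15897} \cdot 5 - 386629 = \frac{4848580}{15897} - 386629 = - \frac{6141392633}{15897}$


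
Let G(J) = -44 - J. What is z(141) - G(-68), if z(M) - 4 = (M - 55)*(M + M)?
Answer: 24232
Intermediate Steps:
z(M) = 4 + 2*M*(-55 + M) (z(M) = 4 + (M - 55)*(M + M) = 4 + (-55 + M)*(2*M) = 4 + 2*M*(-55 + M))
z(141) - G(-68) = (4 - 110*141 + 2*141**2) - (-44 - 1*(-68)) = (4 - 15510 + 2*19881) - (-44 + 68) = (4 - 15510 + 39762) - 1*24 = 24256 - 24 = 24232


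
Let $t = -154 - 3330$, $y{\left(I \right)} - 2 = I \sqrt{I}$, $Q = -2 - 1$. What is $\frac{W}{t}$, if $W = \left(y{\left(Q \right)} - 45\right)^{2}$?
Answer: $- \frac{911}{1742} - \frac{129 i \sqrt{3}}{1742} \approx -0.52296 - 0.12826 i$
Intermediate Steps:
$Q = -3$ ($Q = -2 - 1 = -3$)
$y{\left(I \right)} = 2 + I^{\frac{3}{2}}$ ($y{\left(I \right)} = 2 + I \sqrt{I} = 2 + I^{\frac{3}{2}}$)
$t = -3484$ ($t = -154 - 3330 = -3484$)
$W = \left(-43 - 3 i \sqrt{3}\right)^{2}$ ($W = \left(\left(2 + \left(-3\right)^{\frac{3}{2}}\right) - 45\right)^{2} = \left(\left(2 - 3 i \sqrt{3}\right) - 45\right)^{2} = \left(-43 - 3 i \sqrt{3}\right)^{2} \approx 1822.0 + 446.87 i$)
$\frac{W}{t} = \frac{1822 + 258 i \sqrt{3}}{-3484} = \left(1822 + 258 i \sqrt{3}\right) \left(- \frac{1}{3484}\right) = - \frac{911}{1742} - \frac{129 i \sqrt{3}}{1742}$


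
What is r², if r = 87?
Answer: 7569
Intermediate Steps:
r² = 87² = 7569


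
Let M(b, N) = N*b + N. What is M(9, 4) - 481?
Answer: -441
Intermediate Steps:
M(b, N) = N + N*b
M(9, 4) - 481 = 4*(1 + 9) - 481 = 4*10 - 481 = 40 - 481 = -441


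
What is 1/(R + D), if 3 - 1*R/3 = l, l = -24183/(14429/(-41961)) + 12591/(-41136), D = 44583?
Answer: -197850448/32919733559613 ≈ -6.0101e-6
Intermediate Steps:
l = 13914093578943/197850448 (l = -24183/(14429*(-1/41961)) + 12591*(-1/41136) = -24183/(-14429/41961) - 4197/13712 = -24183*(-41961/14429) - 4197/13712 = 1014742863/14429 - 4197/13712 = 13914093578943/197850448 ≈ 70326.)
R = -41740500082797/197850448 (R = 9 - 3*13914093578943/197850448 = 9 - 41742280736829/197850448 = -41740500082797/197850448 ≈ -2.1097e+5)
1/(R + D) = 1/(-41740500082797/197850448 + 44583) = 1/(-32919733559613/197850448) = -197850448/32919733559613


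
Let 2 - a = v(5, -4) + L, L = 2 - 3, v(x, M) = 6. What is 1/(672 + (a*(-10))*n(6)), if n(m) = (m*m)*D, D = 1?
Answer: 1/1752 ≈ 0.00057078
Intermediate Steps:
L = -1
n(m) = m² (n(m) = (m*m)*1 = m²*1 = m²)
a = -3 (a = 2 - (6 - 1) = 2 - 1*5 = 2 - 5 = -3)
1/(672 + (a*(-10))*n(6)) = 1/(672 - 3*(-10)*6²) = 1/(672 + 30*36) = 1/(672 + 1080) = 1/1752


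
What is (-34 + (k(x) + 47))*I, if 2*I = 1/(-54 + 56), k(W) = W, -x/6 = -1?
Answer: 19/4 ≈ 4.7500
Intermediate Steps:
x = 6 (x = -6*(-1) = 6)
I = ¼ (I = 1/(2*(-54 + 56)) = (½)/2 = (½)*(½) = ¼ ≈ 0.25000)
(-34 + (k(x) + 47))*I = (-34 + (6 + 47))*(¼) = (-34 + 53)*(¼) = 19*(¼) = 19/4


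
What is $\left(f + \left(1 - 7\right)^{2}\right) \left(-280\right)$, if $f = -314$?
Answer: $77840$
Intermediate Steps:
$\left(f + \left(1 - 7\right)^{2}\right) \left(-280\right) = \left(-314 + \left(1 - 7\right)^{2}\right) \left(-280\right) = \left(-314 + \left(-6\right)^{2}\right) \left(-280\right) = \left(-314 + 36\right) \left(-280\right) = \left(-278\right) \left(-280\right) = 77840$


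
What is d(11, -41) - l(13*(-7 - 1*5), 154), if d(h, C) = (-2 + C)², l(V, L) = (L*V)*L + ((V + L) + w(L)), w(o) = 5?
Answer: 3701542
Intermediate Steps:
l(V, L) = 5 + L + V + V*L² (l(V, L) = (L*V)*L + ((V + L) + 5) = V*L² + ((L + V) + 5) = V*L² + (5 + L + V) = 5 + L + V + V*L²)
d(11, -41) - l(13*(-7 - 1*5), 154) = (-2 - 41)² - (5 + 154 + 13*(-7 - 1*5) + (13*(-7 - 1*5))*154²) = (-43)² - (5 + 154 + 13*(-7 - 5) + (13*(-7 - 5))*23716) = 1849 - (5 + 154 + 13*(-12) + (13*(-12))*23716) = 1849 - (5 + 154 - 156 - 156*23716) = 1849 - (5 + 154 - 156 - 3699696) = 1849 - 1*(-3699693) = 1849 + 3699693 = 3701542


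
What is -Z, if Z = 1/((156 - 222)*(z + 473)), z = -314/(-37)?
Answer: 37/1175790 ≈ 3.1468e-5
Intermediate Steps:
z = 314/37 (z = -314*(-1/37) = 314/37 ≈ 8.4865)
Z = -37/1175790 (Z = 1/((156 - 222)*(314/37 + 473)) = 1/(-66*17815/37) = 1/(-1175790/37) = -37/1175790 ≈ -3.1468e-5)
-Z = -1*(-37/1175790) = 37/1175790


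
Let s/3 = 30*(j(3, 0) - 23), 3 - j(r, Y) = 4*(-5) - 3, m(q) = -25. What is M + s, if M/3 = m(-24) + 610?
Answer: 2025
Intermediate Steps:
j(r, Y) = 26 (j(r, Y) = 3 - (4*(-5) - 3) = 3 - (-20 - 3) = 3 - 1*(-23) = 3 + 23 = 26)
M = 1755 (M = 3*(-25 + 610) = 3*585 = 1755)
s = 270 (s = 3*(30*(26 - 23)) = 3*(30*3) = 3*90 = 270)
M + s = 1755 + 270 = 2025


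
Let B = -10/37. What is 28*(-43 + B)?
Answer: -44828/37 ≈ -1211.6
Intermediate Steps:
B = -10/37 (B = -10*1/37 = -10/37 ≈ -0.27027)
28*(-43 + B) = 28*(-43 - 10/37) = 28*(-1601/37) = -44828/37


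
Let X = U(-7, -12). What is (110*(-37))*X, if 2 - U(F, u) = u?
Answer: -56980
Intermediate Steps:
U(F, u) = 2 - u
X = 14 (X = 2 - 1*(-12) = 2 + 12 = 14)
(110*(-37))*X = (110*(-37))*14 = -4070*14 = -56980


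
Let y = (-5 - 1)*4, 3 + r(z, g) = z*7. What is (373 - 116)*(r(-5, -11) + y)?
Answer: -15934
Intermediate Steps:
r(z, g) = -3 + 7*z (r(z, g) = -3 + z*7 = -3 + 7*z)
y = -24 (y = -6*4 = -24)
(373 - 116)*(r(-5, -11) + y) = (373 - 116)*((-3 + 7*(-5)) - 24) = 257*((-3 - 35) - 24) = 257*(-38 - 24) = 257*(-62) = -15934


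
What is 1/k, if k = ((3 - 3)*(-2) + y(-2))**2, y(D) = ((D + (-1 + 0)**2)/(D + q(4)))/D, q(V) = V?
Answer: 16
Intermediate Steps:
y(D) = (1 + D)/(D*(4 + D)) (y(D) = ((D + (-1 + 0)**2)/(D + 4))/D = ((D + (-1)**2)/(4 + D))/D = ((D + 1)/(4 + D))/D = ((1 + D)/(4 + D))/D = (1 + D)/(D*(4 + D)))
k = 1/16 (k = ((3 - 3)*(-2) + (1 - 2)/((-2)*(4 - 2)))**2 = (0*(-2) - 1/2*(-1)/2)**2 = (0 - 1/2*1/2*(-1))**2 = (0 + 1/4)**2 = (1/4)**2 = 1/16 ≈ 0.062500)
1/k = 1/(1/16) = 16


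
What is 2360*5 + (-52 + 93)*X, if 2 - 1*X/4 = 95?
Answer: -3452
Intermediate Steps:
X = -372 (X = 8 - 4*95 = 8 - 380 = -372)
2360*5 + (-52 + 93)*X = 2360*5 + (-52 + 93)*(-372) = 11800 + 41*(-372) = 11800 - 15252 = -3452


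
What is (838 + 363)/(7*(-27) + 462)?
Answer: 1201/273 ≈ 4.3993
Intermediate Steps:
(838 + 363)/(7*(-27) + 462) = 1201/(-189 + 462) = 1201/273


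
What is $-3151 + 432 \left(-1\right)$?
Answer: $-3583$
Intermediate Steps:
$-3151 + 432 \left(-1\right) = -3151 - 432 = -3583$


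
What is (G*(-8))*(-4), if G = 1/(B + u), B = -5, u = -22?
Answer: -32/27 ≈ -1.1852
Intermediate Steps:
G = -1/27 (G = 1/(-5 - 22) = 1/(-27) = -1/27 ≈ -0.037037)
(G*(-8))*(-4) = -1/27*(-8)*(-4) = (8/27)*(-4) = -32/27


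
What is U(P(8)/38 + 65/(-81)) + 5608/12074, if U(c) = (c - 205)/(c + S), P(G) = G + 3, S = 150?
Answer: -2528639769/2777750477 ≈ -0.91032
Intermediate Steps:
P(G) = 3 + G
U(c) = (-205 + c)/(150 + c) (U(c) = (c - 205)/(c + 150) = (-205 + c)/(150 + c))
U(P(8)/38 + 65/(-81)) + 5608/12074 = (-205 + ((3 + 8)/38 + 65/(-81)))/(150 + ((3 + 8)/38 + 65/(-81))) + 5608/12074 = (-205 + (11*(1/38) + 65*(-1/81)))/(150 + (11*(1/38) + 65*(-1/81))) + 5608*(1/12074) = (-205 + (11/38 - 65/81))/(150 + (11/38 - 65/81)) + 2804/6037 = (-205 - 1579/3078)/(150 - 1579/3078) + 2804/6037 = -632569/3078/(460121/3078) + 2804/6037 = (3078/460121)*(-632569/3078) + 2804/6037 = -632569/460121 + 2804/6037 = -2528639769/2777750477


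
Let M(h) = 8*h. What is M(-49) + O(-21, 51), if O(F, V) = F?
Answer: -413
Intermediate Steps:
M(-49) + O(-21, 51) = 8*(-49) - 21 = -392 - 21 = -413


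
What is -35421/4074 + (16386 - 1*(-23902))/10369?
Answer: -67715679/14081102 ≈ -4.8090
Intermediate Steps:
-35421/4074 + (16386 - 1*(-23902))/10369 = -35421*1/4074 + (16386 + 23902)*(1/10369) = -11807/1358 + 40288*(1/10369) = -11807/1358 + 40288/10369 = -67715679/14081102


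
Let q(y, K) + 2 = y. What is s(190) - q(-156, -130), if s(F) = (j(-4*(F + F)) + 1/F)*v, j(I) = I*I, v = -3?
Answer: -1316897983/190 ≈ -6.9310e+6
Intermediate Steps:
q(y, K) = -2 + y
j(I) = I**2
s(F) = -192*F**2 - 3/F (s(F) = ((-4*(F + F))**2 + 1/F)*(-3) = ((-8*F)**2 + 1/F)*(-3) = (64*F**2 + 1/F)*(-3) = (1/F + 64*F**2)*(-3) = -192*F**2 - 3/F)
s(190) - q(-156, -130) = 3*(-1 - 64*190**3)/190 - (-2 - 156) = 3*(1/190)*(-1 - 64*6859000) - 1*(-158) = 3*(1/190)*(-1 - 438976000) + 158 = 3*(1/190)*(-438976001) + 158 = -1316928003/190 + 158 = -1316897983/190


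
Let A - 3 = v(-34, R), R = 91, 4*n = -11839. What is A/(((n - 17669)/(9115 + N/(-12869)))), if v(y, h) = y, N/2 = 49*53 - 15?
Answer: 14544675604/1061885535 ≈ 13.697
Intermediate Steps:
n = -11839/4 (n = (¼)*(-11839) = -11839/4 ≈ -2959.8)
N = 5164 (N = 2*(49*53 - 15) = 2*(2597 - 15) = 2*2582 = 5164)
A = -31 (A = 3 - 34 = -31)
A/(((n - 17669)/(9115 + N/(-12869)))) = -31*(9115 + 5164/(-12869))/(-11839/4 - 17669) = -31/((-82515/(4*(9115 + 5164*(-1/12869))))) = -31/((-82515/(4*(9115 - 5164/12869)))) = -31/((-82515/(4*117295771/12869))) = -31/((-82515/4*12869/117295771)) = -31/(-1061885535/469183084) = -31*(-469183084/1061885535) = 14544675604/1061885535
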